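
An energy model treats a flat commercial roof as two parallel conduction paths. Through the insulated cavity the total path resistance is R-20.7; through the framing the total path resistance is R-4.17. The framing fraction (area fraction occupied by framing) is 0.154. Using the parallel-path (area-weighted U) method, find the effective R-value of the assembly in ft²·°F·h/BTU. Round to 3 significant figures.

12.9 ft²·°F·h/BTU

U_eff = 0.846/20.7 + 0.154/4.17 = 0.04087 + 0.03693 = 0.0778
R_eff = 1/U_eff = 12.85 ft²·°F·h/BTU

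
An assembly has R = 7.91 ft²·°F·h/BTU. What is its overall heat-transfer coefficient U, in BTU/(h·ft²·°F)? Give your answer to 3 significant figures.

0.126 BTU/(h·ft²·°F)

U = 1/R = 1/7.91 = 0.1264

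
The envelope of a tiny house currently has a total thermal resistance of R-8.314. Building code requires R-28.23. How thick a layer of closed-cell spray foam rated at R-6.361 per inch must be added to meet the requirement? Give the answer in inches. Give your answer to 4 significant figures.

3.131 in

ΔR = 28.23 − 8.314 = 19.916 ft²·°F·h/BTU
L = ΔR / (R/in) = 19.916/6.361 = 3.131 in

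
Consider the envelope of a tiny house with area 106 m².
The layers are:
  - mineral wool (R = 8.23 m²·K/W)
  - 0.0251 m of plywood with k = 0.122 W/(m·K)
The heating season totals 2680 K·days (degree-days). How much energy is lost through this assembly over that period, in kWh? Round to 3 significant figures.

0.0251/0.122 = 0.2057
R_total = 8.23 + 0.2057 = 8.436 m²·K/W
E = A × HDD × 24 / R / 1000 = 106 × 2680 × 24 / 8.436 / 1000 = 808.2 kWh

808 kWh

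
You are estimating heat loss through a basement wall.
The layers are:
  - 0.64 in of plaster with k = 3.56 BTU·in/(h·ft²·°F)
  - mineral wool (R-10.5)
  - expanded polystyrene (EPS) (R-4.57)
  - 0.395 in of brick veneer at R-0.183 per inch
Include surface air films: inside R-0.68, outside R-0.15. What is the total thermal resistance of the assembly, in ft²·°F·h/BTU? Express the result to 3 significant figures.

16.2 ft²·°F·h/BTU

0.64/3.56 = 0.1798
0.395 × 0.183 = 0.07229
R_total = 0.68 + 0.1798 + 10.5 + 4.57 + 0.07229 + 0.15 = 16.15 ft²·°F·h/BTU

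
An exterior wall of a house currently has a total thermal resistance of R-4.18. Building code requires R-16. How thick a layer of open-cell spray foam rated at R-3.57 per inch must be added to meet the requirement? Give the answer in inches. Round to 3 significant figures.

3.31 in

ΔR = 16 − 4.18 = 11.82 ft²·°F·h/BTU
L = ΔR / (R/in) = 11.82/3.57 = 3.311 in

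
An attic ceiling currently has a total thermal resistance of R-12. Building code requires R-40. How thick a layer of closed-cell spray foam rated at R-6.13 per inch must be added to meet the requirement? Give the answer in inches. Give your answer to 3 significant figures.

ΔR = 40 − 12 = 28 ft²·°F·h/BTU
L = ΔR / (R/in) = 28/6.13 = 4.568 in

4.57 in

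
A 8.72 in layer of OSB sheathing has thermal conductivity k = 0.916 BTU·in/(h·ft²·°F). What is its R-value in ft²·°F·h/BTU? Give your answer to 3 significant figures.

9.52 ft²·°F·h/BTU

R = L/k = 8.72/0.916 = 9.52 ft²·°F·h/BTU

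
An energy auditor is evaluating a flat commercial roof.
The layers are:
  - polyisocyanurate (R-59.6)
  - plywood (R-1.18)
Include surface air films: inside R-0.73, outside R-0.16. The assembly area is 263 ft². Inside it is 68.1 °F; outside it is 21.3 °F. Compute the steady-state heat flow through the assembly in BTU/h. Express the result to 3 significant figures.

200 BTU/h

R_total = 0.73 + 59.6 + 1.18 + 0.16 = 61.67 ft²·°F·h/BTU
Q = A·ΔT/R = 263 × (68.1 − 21.3) / 61.67 = 199.6 BTU/h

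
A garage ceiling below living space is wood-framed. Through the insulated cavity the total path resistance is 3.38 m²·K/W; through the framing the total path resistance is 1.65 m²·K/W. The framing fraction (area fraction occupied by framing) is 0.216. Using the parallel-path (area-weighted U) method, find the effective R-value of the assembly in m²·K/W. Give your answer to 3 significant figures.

U_eff = 0.784/3.38 + 0.216/1.65 = 0.232 + 0.1309 = 0.3629
R_eff = 1/U_eff = 2.756 m²·K/W

2.76 m²·K/W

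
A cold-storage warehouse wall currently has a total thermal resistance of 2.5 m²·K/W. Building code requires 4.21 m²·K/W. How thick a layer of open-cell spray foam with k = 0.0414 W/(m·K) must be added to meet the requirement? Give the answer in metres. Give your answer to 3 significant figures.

ΔR = 4.21 − 2.5 = 1.71 m²·K/W
L = ΔR × k = 1.71 × 0.0414 = 0.07079 m

0.0708 m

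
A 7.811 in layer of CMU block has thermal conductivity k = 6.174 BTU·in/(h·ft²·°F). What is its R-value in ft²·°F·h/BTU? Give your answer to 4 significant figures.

1.265 ft²·°F·h/BTU

R = L/k = 7.811/6.174 = 1.2651 ft²·°F·h/BTU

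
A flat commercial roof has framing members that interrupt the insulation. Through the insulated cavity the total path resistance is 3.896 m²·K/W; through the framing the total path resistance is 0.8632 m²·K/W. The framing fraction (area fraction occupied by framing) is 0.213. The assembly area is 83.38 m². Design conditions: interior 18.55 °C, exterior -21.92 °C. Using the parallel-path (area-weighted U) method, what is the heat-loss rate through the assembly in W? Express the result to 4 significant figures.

1514 W

U_eff = 0.787/3.896 + 0.213/0.8632 = 0.202 + 0.24676 = 0.44876
R_eff = 1/U_eff = 2.2284 m²·K/W
Q = 83.38 × (18.55 − (-21.92)) / 2.2284 = 1514.3 W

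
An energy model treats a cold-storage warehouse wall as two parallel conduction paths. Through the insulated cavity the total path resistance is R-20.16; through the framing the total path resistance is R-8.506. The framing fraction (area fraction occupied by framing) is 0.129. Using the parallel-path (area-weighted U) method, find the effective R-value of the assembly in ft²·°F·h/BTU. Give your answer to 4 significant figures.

U_eff = 0.871/20.16 + 0.129/8.506 = 0.043204 + 0.015166 = 0.05837
R_eff = 1/U_eff = 17.132 ft²·°F·h/BTU

17.13 ft²·°F·h/BTU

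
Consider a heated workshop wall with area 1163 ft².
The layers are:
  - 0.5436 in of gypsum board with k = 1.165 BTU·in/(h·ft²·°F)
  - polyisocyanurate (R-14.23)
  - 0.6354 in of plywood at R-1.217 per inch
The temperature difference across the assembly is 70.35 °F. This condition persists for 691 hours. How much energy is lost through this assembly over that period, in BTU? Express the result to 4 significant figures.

3655000 BTU

0.5436/1.165 = 0.46661
0.6354 × 1.217 = 0.77328
R_total = 0.46661 + 14.23 + 0.77328 = 15.47 ft²·°F·h/BTU
Q = 1163 × 70.35 / 15.47 = 5288.8 BTU/h
E = 5288.8 × 691 = 3654600 BTU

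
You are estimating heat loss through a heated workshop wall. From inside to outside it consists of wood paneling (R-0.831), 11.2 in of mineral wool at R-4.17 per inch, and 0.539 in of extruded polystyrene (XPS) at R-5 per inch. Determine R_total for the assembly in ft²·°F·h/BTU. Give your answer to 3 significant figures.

50.2 ft²·°F·h/BTU

11.2 × 4.17 = 46.7
0.539 × 5 = 2.695
R_total = 0.831 + 46.7 + 2.695 = 50.23 ft²·°F·h/BTU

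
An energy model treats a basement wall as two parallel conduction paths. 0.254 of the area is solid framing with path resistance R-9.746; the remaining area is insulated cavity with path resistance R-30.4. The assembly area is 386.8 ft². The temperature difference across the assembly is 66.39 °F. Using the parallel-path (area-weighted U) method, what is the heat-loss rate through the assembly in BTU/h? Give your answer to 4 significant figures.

1299 BTU/h

U_eff = 0.746/30.4 + 0.254/9.746 = 0.024539 + 0.026062 = 0.050601
R_eff = 1/U_eff = 19.762 ft²·°F·h/BTU
Q = 386.8 × 66.39 / 19.762 = 1299.4 BTU/h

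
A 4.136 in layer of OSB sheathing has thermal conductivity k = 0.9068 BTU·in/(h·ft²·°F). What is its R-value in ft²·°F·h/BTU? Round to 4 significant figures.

R = L/k = 4.136/0.9068 = 4.5611 ft²·°F·h/BTU

4.561 ft²·°F·h/BTU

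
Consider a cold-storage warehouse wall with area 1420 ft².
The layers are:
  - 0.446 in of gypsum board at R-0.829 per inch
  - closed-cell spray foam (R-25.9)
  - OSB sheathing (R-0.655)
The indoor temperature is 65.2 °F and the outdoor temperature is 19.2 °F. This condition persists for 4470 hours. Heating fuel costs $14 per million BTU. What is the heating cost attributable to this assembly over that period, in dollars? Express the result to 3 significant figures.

0.446 × 0.829 = 0.3697
R_total = 0.3697 + 25.9 + 0.655 = 26.92 ft²·°F·h/BTU
Q = 1420 × (65.2 − 19.2) / 26.92 = 2426 BTU/h
E = 2426 × 4470 = 10840000 BTU
Cost = 10840000/10⁶ × 14 = $151.8

152 dollars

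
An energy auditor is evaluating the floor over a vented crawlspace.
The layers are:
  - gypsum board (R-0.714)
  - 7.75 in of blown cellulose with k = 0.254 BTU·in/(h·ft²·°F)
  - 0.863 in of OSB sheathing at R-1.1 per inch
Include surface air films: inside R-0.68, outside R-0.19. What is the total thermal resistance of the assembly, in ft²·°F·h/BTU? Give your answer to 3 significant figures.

33.0 ft²·°F·h/BTU

7.75/0.254 = 30.51
0.863 × 1.1 = 0.9493
R_total = 0.68 + 0.714 + 30.51 + 0.9493 + 0.19 = 33.05 ft²·°F·h/BTU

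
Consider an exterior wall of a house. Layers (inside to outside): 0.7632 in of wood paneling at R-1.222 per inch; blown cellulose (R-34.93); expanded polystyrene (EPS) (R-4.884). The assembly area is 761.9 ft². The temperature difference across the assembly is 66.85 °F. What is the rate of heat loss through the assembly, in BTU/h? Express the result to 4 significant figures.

0.7632 × 1.222 = 0.93263
R_total = 0.93263 + 34.93 + 4.884 = 40.747 ft²·°F·h/BTU
Q = A·ΔT/R = 761.9 × 66.85 / 40.747 = 1250 BTU/h

1250 BTU/h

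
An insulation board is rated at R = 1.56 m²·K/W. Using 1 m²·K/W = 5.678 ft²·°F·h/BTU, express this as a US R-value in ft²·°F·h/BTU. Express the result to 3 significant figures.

8.86 ft²·°F·h/BTU

R_US = 1.56 × 5.678 = 8.858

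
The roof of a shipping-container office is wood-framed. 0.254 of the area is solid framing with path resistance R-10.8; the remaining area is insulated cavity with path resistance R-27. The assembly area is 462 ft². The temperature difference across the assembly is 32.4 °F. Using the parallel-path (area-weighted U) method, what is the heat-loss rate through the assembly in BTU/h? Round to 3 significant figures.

766 BTU/h

U_eff = 0.746/27 + 0.254/10.8 = 0.02763 + 0.02352 = 0.05115
R_eff = 1/U_eff = 19.55 ft²·°F·h/BTU
Q = 462 × 32.4 / 19.55 = 765.6 BTU/h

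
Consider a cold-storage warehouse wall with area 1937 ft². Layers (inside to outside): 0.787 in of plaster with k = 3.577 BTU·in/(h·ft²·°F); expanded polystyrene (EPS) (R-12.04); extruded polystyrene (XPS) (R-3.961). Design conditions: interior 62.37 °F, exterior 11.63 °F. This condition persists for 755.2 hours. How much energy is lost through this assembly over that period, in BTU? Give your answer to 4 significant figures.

0.787/3.577 = 0.22002
R_total = 0.22002 + 12.04 + 3.961 = 16.221 ft²·°F·h/BTU
Q = 1937 × (62.37 − 11.63) / 16.221 = 6059 BTU/h
E = 6059 × 755.2 = 4575800 BTU

4576000 BTU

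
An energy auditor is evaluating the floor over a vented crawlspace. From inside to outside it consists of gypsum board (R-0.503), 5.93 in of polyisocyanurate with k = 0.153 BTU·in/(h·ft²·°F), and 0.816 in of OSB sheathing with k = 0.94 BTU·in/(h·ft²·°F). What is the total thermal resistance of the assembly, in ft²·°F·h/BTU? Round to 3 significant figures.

40.1 ft²·°F·h/BTU

5.93/0.153 = 38.76
0.816/0.94 = 0.8681
R_total = 0.503 + 38.76 + 0.8681 = 40.13 ft²·°F·h/BTU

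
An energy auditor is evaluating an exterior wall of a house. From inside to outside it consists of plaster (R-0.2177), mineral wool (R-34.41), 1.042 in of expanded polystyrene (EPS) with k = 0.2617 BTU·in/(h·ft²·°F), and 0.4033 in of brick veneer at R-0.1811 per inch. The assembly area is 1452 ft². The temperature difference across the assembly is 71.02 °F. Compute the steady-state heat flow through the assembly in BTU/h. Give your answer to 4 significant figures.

1.042/0.2617 = 3.9817
0.4033 × 0.1811 = 0.073038
R_total = 0.2177 + 34.41 + 3.9817 + 0.073038 = 38.682 ft²·°F·h/BTU
Q = A·ΔT/R = 1452 × 71.02 / 38.682 = 2665.8 BTU/h

2666 BTU/h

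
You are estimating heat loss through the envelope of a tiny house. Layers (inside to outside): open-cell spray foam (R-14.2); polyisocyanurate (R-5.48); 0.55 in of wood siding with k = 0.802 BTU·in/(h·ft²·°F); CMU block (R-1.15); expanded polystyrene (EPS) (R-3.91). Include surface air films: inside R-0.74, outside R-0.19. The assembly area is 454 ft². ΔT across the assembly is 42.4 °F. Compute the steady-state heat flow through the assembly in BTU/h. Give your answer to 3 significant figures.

730 BTU/h

0.55/0.802 = 0.6858
R_total = 0.74 + 14.2 + 5.48 + 0.6858 + 1.15 + 3.91 + 0.19 = 26.36 ft²·°F·h/BTU
Q = A·ΔT/R = 454 × 42.4 / 26.36 = 730.4 BTU/h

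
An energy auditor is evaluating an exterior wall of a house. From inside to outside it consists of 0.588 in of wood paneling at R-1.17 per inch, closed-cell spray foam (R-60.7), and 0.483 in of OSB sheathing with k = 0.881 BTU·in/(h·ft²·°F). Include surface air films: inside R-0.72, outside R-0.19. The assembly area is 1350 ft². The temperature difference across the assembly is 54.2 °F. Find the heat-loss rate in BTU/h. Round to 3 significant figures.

1160 BTU/h

0.588 × 1.17 = 0.688
0.483/0.881 = 0.5482
R_total = 0.72 + 0.688 + 60.7 + 0.5482 + 0.19 = 62.85 ft²·°F·h/BTU
Q = A·ΔT/R = 1350 × 54.2 / 62.85 = 1164 BTU/h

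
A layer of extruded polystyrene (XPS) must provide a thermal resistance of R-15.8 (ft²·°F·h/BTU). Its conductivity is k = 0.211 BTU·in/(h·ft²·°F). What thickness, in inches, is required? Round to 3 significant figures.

L = R × k = 15.8 × 0.211 = 3.334 in

3.33 in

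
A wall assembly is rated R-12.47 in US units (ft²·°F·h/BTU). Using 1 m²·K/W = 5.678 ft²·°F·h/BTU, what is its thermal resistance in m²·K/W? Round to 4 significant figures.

R_SI = 12.47/5.678 = 2.1962

2.196 m²·K/W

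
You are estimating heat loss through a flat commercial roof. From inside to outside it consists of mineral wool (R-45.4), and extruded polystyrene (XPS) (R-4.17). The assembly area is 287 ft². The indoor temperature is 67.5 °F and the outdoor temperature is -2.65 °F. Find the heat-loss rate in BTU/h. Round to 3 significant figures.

R_total = 45.4 + 4.17 = 49.57 ft²·°F·h/BTU
Q = A·ΔT/R = 287 × (67.5 − (-2.65)) / 49.57 = 406.2 BTU/h

406 BTU/h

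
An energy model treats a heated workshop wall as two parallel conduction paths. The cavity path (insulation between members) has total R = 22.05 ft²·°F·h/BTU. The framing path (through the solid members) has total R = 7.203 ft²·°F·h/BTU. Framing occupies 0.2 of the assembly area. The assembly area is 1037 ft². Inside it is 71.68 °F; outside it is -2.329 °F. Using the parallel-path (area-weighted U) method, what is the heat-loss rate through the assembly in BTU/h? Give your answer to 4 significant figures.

U_eff = 0.8/22.05 + 0.2/7.203 = 0.036281 + 0.027766 = 0.064047
R_eff = 1/U_eff = 15.613 ft²·°F·h/BTU
Q = 1037 × (71.68 − (-2.329)) / 15.613 = 4915.5 BTU/h

4915 BTU/h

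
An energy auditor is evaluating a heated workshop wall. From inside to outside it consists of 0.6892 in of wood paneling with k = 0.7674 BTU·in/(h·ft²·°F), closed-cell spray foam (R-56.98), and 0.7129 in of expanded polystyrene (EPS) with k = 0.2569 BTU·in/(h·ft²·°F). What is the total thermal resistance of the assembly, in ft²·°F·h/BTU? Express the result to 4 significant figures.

0.6892/0.7674 = 0.8981
0.7129/0.2569 = 2.775
R_total = 0.8981 + 56.98 + 2.775 = 60.653 ft²·°F·h/BTU

60.65 ft²·°F·h/BTU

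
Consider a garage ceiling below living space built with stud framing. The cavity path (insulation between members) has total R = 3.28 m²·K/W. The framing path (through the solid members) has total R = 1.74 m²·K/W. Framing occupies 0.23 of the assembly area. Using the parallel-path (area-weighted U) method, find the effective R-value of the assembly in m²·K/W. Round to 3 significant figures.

2.73 m²·K/W

U_eff = 0.77/3.28 + 0.23/1.74 = 0.2348 + 0.1322 = 0.3669
R_eff = 1/U_eff = 2.725 m²·K/W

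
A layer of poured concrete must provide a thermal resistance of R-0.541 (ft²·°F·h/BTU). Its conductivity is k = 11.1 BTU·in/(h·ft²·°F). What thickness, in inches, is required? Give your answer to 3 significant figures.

L = R × k = 0.541 × 11.1 = 6.005 in

6.01 in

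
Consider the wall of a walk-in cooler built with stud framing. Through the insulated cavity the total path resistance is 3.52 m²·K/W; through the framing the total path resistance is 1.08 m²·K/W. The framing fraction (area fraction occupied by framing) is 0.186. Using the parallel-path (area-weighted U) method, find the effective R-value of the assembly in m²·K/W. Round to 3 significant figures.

U_eff = 0.814/3.52 + 0.186/1.08 = 0.2312 + 0.1722 = 0.4035
R_eff = 1/U_eff = 2.478 m²·K/W

2.48 m²·K/W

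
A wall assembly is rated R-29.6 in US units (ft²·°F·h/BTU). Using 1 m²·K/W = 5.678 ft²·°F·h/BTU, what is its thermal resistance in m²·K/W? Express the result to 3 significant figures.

5.21 m²·K/W

R_SI = 29.6/5.678 = 5.213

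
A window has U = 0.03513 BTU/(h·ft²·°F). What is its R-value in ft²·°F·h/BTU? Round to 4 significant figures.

R = 1/U = 1/0.03513 = 28.466

28.47 ft²·°F·h/BTU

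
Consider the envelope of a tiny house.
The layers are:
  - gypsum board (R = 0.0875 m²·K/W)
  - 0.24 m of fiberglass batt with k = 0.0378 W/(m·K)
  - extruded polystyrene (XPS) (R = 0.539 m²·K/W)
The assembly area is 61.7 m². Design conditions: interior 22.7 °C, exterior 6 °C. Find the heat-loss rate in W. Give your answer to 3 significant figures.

0.24/0.0378 = 6.349
R_total = 0.0875 + 6.349 + 0.539 = 6.976 m²·K/W
Q = A·ΔT/R = 61.7 × (22.7 − 6) / 6.976 = 147.7 W

148 W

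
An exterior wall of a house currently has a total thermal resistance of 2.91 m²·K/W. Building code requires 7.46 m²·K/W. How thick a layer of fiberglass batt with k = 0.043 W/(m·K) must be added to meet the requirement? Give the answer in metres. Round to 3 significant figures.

ΔR = 7.46 − 2.91 = 4.55 m²·K/W
L = ΔR × k = 4.55 × 0.043 = 0.1956 m

0.196 m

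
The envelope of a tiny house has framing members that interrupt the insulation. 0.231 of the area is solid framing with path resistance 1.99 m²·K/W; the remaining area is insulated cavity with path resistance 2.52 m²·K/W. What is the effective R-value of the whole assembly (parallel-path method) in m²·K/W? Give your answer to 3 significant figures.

U_eff = 0.769/2.52 + 0.231/1.99 = 0.3052 + 0.1161 = 0.4212
R_eff = 1/U_eff = 2.374 m²·K/W

2.37 m²·K/W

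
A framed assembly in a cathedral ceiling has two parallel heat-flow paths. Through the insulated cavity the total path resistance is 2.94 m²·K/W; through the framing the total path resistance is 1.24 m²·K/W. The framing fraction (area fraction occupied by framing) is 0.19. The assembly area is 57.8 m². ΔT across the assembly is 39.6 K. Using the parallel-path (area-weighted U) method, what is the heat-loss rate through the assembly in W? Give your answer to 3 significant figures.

981 W

U_eff = 0.81/2.94 + 0.19/1.24 = 0.2755 + 0.1532 = 0.4287
R_eff = 1/U_eff = 2.332 m²·K/W
Q = 57.8 × 39.6 / 2.332 = 981.3 W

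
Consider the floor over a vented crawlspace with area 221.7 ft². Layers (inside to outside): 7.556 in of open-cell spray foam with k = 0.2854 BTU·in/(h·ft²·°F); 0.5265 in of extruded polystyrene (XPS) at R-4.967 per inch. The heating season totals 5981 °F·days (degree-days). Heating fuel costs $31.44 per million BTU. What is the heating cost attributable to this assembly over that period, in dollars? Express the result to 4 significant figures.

34.39 dollars

7.556/0.2854 = 26.475
0.5265 × 4.967 = 2.6151
R_total = 26.475 + 2.6151 = 29.09 ft²·°F·h/BTU
E = A × HDD × 24 / R = 221.7 × 5981 × 24 / 29.09 = 1094000 BTU
Cost = 1094000/10⁶ × 31.44 = $34.394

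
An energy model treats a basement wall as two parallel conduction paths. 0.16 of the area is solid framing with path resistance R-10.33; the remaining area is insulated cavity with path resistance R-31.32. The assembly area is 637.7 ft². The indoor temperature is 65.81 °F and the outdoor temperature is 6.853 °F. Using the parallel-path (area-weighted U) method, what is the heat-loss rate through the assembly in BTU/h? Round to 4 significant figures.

U_eff = 0.84/31.32 + 0.16/10.33 = 0.02682 + 0.015489 = 0.042309
R_eff = 1/U_eff = 23.636 ft²·°F·h/BTU
Q = 637.7 × (65.81 − 6.853) / 23.636 = 1590.7 BTU/h

1591 BTU/h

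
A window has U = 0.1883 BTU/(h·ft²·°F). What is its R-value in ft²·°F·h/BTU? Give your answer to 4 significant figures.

R = 1/U = 1/0.1883 = 5.3107

5.311 ft²·°F·h/BTU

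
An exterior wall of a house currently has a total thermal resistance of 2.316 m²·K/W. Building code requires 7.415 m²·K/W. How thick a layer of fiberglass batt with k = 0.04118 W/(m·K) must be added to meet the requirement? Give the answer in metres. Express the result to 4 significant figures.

ΔR = 7.415 − 2.316 = 5.099 m²·K/W
L = ΔR × k = 5.099 × 0.04118 = 0.20998 m

0.2100 m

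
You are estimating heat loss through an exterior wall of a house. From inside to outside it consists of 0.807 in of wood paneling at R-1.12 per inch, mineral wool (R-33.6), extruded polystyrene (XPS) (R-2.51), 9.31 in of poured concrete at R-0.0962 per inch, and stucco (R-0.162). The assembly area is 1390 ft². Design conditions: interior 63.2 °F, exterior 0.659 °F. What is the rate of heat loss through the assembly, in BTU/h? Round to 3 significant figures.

2280 BTU/h

0.807 × 1.12 = 0.9038
9.31 × 0.0962 = 0.8956
R_total = 0.9038 + 33.6 + 2.51 + 0.8956 + 0.162 = 38.07 ft²·°F·h/BTU
Q = A·ΔT/R = 1390 × (63.2 − 0.659) / 38.07 = 2283 BTU/h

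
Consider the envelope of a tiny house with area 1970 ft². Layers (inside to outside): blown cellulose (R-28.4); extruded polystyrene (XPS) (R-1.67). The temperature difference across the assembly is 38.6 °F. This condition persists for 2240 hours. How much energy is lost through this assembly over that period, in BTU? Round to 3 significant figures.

5660000 BTU

R_total = 28.4 + 1.67 = 30.07 ft²·°F·h/BTU
Q = 1970 × 38.6 / 30.07 = 2529 BTU/h
E = 2529 × 2240 = 5665000 BTU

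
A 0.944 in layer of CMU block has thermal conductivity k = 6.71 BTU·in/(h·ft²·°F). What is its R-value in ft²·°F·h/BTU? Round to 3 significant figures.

0.141 ft²·°F·h/BTU

R = L/k = 0.944/6.71 = 0.1407 ft²·°F·h/BTU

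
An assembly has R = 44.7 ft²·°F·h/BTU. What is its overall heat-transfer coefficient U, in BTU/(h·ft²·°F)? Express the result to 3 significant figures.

U = 1/R = 1/44.7 = 0.02237

0.0224 BTU/(h·ft²·°F)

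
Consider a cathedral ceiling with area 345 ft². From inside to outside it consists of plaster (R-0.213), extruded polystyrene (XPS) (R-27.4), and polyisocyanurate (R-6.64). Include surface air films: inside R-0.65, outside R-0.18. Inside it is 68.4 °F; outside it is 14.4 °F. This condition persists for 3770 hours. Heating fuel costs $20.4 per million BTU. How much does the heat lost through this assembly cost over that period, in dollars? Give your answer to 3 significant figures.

40.8 dollars

R_total = 0.65 + 0.213 + 27.4 + 6.64 + 0.18 = 35.08 ft²·°F·h/BTU
Q = 345 × (68.4 − 14.4) / 35.08 = 531 BTU/h
E = 531 × 3770 = 2002000 BTU
Cost = 2002000/10⁶ × 20.4 = $40.84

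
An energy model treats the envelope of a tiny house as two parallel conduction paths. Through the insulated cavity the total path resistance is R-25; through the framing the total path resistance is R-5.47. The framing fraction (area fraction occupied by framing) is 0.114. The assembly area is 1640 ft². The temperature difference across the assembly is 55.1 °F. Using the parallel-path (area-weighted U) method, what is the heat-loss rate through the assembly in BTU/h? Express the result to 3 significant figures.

U_eff = 0.886/25 + 0.114/5.47 = 0.03544 + 0.02084 = 0.05628
R_eff = 1/U_eff = 17.77 ft²·°F·h/BTU
Q = 1640 × 55.1 / 17.77 = 5086 BTU/h

5090 BTU/h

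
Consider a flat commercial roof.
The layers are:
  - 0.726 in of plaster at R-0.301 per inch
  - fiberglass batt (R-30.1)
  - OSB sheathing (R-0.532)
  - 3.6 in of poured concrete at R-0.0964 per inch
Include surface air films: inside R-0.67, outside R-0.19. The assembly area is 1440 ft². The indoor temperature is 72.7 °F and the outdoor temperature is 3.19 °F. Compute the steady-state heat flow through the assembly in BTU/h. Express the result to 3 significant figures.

3120 BTU/h

0.726 × 0.301 = 0.2185
3.6 × 0.0964 = 0.347
R_total = 0.67 + 0.2185 + 30.1 + 0.532 + 0.347 + 0.19 = 32.06 ft²·°F·h/BTU
Q = A·ΔT/R = 1440 × (72.7 − 3.19) / 32.06 = 3122 BTU/h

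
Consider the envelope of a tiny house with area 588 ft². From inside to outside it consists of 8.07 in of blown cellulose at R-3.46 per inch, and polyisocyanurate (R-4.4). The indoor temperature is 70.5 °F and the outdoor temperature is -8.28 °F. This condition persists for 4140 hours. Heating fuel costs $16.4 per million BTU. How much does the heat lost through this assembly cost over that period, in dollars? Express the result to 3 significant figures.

97.3 dollars

8.07 × 3.46 = 27.92
R_total = 27.92 + 4.4 = 32.32 ft²·°F·h/BTU
Q = 588 × (70.5 − (-8.28)) / 32.32 = 1433 BTU/h
E = 1433 × 4140 = 5933000 BTU
Cost = 5933000/10⁶ × 16.4 = $97.31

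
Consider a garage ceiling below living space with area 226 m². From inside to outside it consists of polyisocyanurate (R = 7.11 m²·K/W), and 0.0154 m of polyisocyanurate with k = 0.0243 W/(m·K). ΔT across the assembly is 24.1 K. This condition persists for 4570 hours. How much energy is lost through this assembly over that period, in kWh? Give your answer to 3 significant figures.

0.0154/0.0243 = 0.6337
R_total = 7.11 + 0.6337 = 7.744 m²·K/W
Q = 226 × 24.1 / 7.744 = 703.4 W
E = 703.4 W × 4570 h / 1000 = 3214 kWh

3210 kWh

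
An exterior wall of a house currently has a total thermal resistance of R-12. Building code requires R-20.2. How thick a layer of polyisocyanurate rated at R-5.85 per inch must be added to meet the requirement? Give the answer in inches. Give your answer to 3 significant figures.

ΔR = 20.2 − 12 = 8.2 ft²·°F·h/BTU
L = ΔR / (R/in) = 8.2/5.85 = 1.402 in

1.40 in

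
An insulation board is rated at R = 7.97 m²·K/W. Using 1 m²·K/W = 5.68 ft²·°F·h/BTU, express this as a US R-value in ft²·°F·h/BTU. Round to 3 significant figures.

45.3 ft²·°F·h/BTU

R_US = 7.97 × 5.68 = 45.27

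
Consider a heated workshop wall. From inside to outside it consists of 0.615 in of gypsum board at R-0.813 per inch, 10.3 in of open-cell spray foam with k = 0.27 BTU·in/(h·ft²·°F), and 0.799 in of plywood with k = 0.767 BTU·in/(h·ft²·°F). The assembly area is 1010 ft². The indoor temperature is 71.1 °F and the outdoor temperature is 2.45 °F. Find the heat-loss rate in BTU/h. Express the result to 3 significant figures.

0.615 × 0.813 = 0.5
10.3/0.27 = 38.15
0.799/0.767 = 1.042
R_total = 0.5 + 38.15 + 1.042 = 39.69 ft²·°F·h/BTU
Q = A·ΔT/R = 1010 × (71.1 − 2.45) / 39.69 = 1747 BTU/h

1750 BTU/h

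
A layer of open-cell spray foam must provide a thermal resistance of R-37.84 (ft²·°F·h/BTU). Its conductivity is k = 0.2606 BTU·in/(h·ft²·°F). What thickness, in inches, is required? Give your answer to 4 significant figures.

9.861 in

L = R × k = 37.84 × 0.2606 = 9.8611 in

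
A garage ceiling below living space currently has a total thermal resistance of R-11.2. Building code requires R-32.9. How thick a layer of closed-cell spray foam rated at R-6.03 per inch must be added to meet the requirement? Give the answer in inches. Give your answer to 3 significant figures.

ΔR = 32.9 − 11.2 = 21.7 ft²·°F·h/BTU
L = ΔR / (R/in) = 21.7/6.03 = 3.599 in

3.60 in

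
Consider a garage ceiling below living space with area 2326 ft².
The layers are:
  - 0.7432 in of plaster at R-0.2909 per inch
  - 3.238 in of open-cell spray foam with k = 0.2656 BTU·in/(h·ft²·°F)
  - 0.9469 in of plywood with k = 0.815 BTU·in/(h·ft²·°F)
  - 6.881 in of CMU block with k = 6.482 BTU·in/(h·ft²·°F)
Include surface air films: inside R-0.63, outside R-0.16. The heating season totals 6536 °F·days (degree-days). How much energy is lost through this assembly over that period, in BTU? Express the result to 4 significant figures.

23660000 BTU

0.7432 × 0.2909 = 0.2162
3.238/0.2656 = 12.191
0.9469/0.815 = 1.1618
6.881/6.482 = 1.0616
R_total = 0.63 + 0.2162 + 12.191 + 1.1618 + 1.0616 + 0.16 = 15.421 ft²·°F·h/BTU
E = A × HDD × 24 / R = 2326 × 6536 × 24 / 15.421 = 23661000 BTU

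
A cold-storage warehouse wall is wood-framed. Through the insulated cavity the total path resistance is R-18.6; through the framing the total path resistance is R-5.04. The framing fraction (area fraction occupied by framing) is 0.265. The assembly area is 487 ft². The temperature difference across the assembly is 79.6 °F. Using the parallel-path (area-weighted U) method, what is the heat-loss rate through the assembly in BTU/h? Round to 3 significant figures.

U_eff = 0.735/18.6 + 0.265/5.04 = 0.03952 + 0.05258 = 0.0921
R_eff = 1/U_eff = 10.86 ft²·°F·h/BTU
Q = 487 × 79.6 / 10.86 = 3570 BTU/h

3570 BTU/h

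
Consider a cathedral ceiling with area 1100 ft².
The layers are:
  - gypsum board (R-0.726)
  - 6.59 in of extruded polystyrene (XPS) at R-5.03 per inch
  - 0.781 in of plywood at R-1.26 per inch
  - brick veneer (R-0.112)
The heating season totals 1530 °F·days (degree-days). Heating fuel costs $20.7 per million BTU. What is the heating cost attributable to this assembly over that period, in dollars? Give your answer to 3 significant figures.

23.9 dollars

6.59 × 5.03 = 33.15
0.781 × 1.26 = 0.9841
R_total = 0.726 + 33.15 + 0.9841 + 0.112 = 34.97 ft²·°F·h/BTU
E = A × HDD × 24 / R = 1100 × 1530 × 24 / 34.97 = 1155000 BTU
Cost = 1155000/10⁶ × 20.7 = $23.91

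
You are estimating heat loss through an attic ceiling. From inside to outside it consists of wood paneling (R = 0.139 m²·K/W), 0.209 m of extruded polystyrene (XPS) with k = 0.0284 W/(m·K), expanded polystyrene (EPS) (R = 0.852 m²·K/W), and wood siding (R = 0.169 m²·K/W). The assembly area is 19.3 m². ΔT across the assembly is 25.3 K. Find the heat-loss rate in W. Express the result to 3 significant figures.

0.209/0.0284 = 7.359
R_total = 0.139 + 7.359 + 0.852 + 0.169 = 8.519 m²·K/W
Q = A·ΔT/R = 19.3 × 25.3 / 8.519 = 57.32 W

57.3 W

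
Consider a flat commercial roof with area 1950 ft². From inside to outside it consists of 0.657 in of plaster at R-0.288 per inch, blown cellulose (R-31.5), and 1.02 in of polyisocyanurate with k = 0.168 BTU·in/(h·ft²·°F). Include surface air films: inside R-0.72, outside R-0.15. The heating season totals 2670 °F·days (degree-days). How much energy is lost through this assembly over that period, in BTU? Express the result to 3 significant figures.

3230000 BTU

0.657 × 0.288 = 0.1892
1.02/0.168 = 6.071
R_total = 0.72 + 0.1892 + 31.5 + 6.071 + 0.15 = 38.63 ft²·°F·h/BTU
E = A × HDD × 24 / R = 1950 × 2670 × 24 / 38.63 = 3235000 BTU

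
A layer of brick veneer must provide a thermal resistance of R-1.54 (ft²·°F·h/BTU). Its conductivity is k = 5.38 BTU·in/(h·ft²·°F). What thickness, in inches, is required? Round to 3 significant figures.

L = R × k = 1.54 × 5.38 = 8.285 in

8.29 in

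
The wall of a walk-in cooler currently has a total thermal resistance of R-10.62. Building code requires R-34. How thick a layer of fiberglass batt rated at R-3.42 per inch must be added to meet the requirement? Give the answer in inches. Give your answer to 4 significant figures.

ΔR = 34 − 10.62 = 23.38 ft²·°F·h/BTU
L = ΔR / (R/in) = 23.38/3.42 = 6.8363 in

6.836 in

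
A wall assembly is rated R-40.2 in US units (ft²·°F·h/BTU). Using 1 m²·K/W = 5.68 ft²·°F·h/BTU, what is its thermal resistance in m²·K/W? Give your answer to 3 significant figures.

7.08 m²·K/W

R_SI = 40.2/5.68 = 7.077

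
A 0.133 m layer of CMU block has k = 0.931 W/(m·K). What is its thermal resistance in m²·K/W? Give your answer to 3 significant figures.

0.143 m²·K/W

R = L/k = 0.133/0.931 = 0.1429 m²·K/W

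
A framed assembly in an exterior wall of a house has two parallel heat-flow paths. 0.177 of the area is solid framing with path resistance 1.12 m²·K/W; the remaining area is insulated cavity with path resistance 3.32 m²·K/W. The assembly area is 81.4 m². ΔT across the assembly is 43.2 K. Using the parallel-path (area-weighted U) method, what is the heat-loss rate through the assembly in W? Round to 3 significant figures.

U_eff = 0.823/3.32 + 0.177/1.12 = 0.2479 + 0.158 = 0.4059
R_eff = 1/U_eff = 2.463 m²·K/W
Q = 81.4 × 43.2 / 2.463 = 1427 W

1430 W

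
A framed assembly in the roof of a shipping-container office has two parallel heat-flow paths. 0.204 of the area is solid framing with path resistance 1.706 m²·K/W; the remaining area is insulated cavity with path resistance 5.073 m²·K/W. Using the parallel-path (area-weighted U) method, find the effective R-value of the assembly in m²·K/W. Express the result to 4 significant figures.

U_eff = 0.796/5.073 + 0.204/1.706 = 0.15691 + 0.11958 = 0.27649
R_eff = 1/U_eff = 3.6168 m²·K/W

3.617 m²·K/W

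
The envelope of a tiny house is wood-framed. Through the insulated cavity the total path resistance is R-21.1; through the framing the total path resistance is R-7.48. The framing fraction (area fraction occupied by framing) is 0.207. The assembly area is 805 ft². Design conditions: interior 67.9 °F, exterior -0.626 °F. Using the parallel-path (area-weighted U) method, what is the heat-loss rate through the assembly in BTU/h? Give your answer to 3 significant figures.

3600 BTU/h

U_eff = 0.793/21.1 + 0.207/7.48 = 0.03758 + 0.02767 = 0.06526
R_eff = 1/U_eff = 15.32 ft²·°F·h/BTU
Q = 805 × (67.9 − (-0.626)) / 15.32 = 3600 BTU/h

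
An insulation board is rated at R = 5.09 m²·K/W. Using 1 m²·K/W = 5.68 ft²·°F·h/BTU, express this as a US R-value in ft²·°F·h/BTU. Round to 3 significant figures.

28.9 ft²·°F·h/BTU

R_US = 5.09 × 5.68 = 28.91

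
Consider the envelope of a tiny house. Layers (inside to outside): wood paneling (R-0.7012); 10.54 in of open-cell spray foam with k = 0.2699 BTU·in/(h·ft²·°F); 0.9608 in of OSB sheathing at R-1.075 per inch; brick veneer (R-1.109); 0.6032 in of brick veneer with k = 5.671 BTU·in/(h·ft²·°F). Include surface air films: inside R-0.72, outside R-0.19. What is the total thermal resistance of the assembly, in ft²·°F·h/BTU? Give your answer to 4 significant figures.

10.54/0.2699 = 39.052
0.9608 × 1.075 = 1.0329
0.6032/5.671 = 0.10637
R_total = 0.72 + 0.7012 + 39.052 + 1.0329 + 1.109 + 0.10637 + 0.19 = 42.911 ft²·°F·h/BTU

42.91 ft²·°F·h/BTU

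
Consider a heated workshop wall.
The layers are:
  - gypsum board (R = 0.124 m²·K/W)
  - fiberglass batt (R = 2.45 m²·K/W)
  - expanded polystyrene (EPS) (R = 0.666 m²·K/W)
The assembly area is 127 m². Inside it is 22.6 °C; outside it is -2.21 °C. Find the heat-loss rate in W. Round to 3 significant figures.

R_total = 0.124 + 2.45 + 0.666 = 3.24 m²·K/W
Q = A·ΔT/R = 127 × (22.6 − (-2.21)) / 3.24 = 972.5 W

972 W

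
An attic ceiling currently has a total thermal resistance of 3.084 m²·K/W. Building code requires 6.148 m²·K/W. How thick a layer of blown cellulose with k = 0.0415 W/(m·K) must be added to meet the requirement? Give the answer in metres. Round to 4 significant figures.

ΔR = 6.148 − 3.084 = 3.064 m²·K/W
L = ΔR × k = 3.064 × 0.0415 = 0.12716 m

0.1272 m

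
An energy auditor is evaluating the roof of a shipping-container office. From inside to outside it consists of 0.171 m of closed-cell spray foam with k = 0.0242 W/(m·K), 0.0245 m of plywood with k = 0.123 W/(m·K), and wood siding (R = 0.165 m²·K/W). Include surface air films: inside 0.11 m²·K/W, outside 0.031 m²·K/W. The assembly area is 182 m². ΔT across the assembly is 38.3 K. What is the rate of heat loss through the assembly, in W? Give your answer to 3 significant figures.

921 W

0.171/0.0242 = 7.066
0.0245/0.123 = 0.1992
R_total = 0.11 + 7.066 + 0.1992 + 0.165 + 0.031 = 7.571 m²·K/W
Q = A·ΔT/R = 182 × 38.3 / 7.571 = 920.7 W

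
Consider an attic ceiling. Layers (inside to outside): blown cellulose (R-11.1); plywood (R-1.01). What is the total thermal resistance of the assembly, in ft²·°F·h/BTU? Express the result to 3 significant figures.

R_total = 11.1 + 1.01 = 12.11 ft²·°F·h/BTU

12.1 ft²·°F·h/BTU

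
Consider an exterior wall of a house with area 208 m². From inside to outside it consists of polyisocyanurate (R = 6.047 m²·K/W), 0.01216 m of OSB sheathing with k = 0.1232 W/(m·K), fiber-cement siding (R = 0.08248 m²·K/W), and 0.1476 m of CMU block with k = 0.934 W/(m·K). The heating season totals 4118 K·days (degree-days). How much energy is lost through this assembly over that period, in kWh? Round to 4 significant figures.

0.01216/0.1232 = 0.098701
0.1476/0.934 = 0.15803
R_total = 6.047 + 0.098701 + 0.08248 + 0.15803 = 6.3862 m²·K/W
E = A × HDD × 24 / R / 1000 = 208 × 4118 × 24 / 6.3862 / 1000 = 3219 kWh

3219 kWh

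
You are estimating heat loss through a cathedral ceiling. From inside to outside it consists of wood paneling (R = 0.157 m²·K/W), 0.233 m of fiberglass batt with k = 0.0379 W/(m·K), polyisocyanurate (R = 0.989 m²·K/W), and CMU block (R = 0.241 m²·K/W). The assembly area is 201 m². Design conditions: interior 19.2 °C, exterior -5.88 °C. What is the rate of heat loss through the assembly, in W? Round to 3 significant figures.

0.233/0.0379 = 6.148
R_total = 0.157 + 6.148 + 0.989 + 0.241 = 7.535 m²·K/W
Q = A·ΔT/R = 201 × (19.2 − (-5.88)) / 7.535 = 669 W

669 W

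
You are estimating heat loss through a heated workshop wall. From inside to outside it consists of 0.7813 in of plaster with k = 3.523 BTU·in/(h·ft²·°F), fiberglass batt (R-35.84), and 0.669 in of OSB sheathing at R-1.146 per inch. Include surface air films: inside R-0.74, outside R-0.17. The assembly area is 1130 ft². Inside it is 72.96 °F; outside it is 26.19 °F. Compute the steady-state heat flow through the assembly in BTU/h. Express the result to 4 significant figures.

0.7813/3.523 = 0.22177
0.669 × 1.146 = 0.76667
R_total = 0.74 + 0.22177 + 35.84 + 0.76667 + 0.17 = 37.738 ft²·°F·h/BTU
Q = A·ΔT/R = 1130 × (72.96 − 26.19) / 37.738 = 1400.4 BTU/h

1400 BTU/h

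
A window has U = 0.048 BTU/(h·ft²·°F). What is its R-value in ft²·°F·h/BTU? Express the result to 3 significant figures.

R = 1/U = 1/0.048 = 20.83

20.8 ft²·°F·h/BTU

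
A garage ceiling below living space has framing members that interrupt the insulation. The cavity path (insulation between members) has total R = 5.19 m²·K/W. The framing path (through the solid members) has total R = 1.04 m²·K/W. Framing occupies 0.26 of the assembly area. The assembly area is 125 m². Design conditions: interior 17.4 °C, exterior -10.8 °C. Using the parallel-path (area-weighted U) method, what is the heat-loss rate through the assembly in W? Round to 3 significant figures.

U_eff = 0.74/5.19 + 0.26/1.04 = 0.1426 + 0.25 = 0.3926
R_eff = 1/U_eff = 2.547 m²·K/W
Q = 125 × (17.4 − (-10.8)) / 2.547 = 1384 W

1380 W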